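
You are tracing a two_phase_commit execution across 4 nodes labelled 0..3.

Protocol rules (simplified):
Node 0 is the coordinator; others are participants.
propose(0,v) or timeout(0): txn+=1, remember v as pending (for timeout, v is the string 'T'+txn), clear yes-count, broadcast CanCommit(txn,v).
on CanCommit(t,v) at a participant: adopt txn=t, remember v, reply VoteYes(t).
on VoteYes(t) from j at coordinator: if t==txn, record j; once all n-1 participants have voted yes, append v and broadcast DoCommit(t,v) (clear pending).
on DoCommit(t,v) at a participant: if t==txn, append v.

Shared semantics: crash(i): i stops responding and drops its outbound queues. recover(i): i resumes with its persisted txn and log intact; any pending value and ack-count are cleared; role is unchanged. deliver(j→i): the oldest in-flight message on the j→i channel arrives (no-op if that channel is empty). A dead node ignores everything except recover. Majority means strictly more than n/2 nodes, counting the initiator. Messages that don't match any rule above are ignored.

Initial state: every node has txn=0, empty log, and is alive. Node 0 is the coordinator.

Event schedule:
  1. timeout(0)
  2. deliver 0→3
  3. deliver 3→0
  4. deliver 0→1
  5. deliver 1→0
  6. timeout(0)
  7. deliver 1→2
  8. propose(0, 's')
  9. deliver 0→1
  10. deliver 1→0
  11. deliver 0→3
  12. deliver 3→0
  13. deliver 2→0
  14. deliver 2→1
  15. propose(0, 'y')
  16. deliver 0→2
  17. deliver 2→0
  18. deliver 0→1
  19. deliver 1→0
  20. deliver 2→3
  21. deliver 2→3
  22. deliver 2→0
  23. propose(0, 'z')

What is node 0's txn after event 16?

1. timeout(0):  <0:coor t1 ->
2. deliver 0→3:  <3:part t1 ->
3. deliver 3→0:  nop
4. deliver 0→1:  <1:part t1 ->
5. deliver 1→0:  nop
6. timeout(0):  <0:coor t2 ->
7. deliver 1→2:  nop
8. propose(0,'s'):  <0:coor t3 ->
9. deliver 0→1:  <1:part t2 ->
10. deliver 1→0:  nop
11. deliver 0→3:  <3:part t2 ->
12. deliver 3→0:  nop
13. deliver 2→0:  nop
14. deliver 2→1:  nop
15. propose(0,'y'):  <0:coor t4 ->
16. deliver 0→2:  <2:part t1 ->

4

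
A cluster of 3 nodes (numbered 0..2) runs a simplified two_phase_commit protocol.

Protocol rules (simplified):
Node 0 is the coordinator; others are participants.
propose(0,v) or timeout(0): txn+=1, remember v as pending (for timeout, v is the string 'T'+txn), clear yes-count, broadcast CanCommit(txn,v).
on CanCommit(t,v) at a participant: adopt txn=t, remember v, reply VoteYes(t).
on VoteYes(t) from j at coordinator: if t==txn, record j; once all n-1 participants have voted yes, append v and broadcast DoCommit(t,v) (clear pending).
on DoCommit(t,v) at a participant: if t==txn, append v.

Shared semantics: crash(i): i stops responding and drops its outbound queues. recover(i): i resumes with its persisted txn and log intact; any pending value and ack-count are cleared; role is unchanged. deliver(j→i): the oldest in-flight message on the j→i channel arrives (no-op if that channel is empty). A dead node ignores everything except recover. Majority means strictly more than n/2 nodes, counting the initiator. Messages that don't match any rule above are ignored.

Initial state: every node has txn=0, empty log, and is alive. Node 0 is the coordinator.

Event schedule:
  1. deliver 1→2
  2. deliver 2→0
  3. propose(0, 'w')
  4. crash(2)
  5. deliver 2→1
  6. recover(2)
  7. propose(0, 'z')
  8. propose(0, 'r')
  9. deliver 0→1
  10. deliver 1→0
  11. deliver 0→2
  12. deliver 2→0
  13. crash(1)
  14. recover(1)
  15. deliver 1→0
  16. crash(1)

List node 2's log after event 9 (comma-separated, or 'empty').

[1] deliver 1→2 → ∅
[2] deliver 2→0 → ∅
[3] propose(0,'w') → N0(coor t1 [-])
[4] crash(2) → N2(✗part t0 [-])
[5] deliver 2→1 → ∅
[6] recover(2) → N2(part t0 [-])
[7] propose(0,'z') → N0(coor t2 [-])
[8] propose(0,'r') → N0(coor t3 [-])
[9] deliver 0→1 → N1(part t1 [-])

empty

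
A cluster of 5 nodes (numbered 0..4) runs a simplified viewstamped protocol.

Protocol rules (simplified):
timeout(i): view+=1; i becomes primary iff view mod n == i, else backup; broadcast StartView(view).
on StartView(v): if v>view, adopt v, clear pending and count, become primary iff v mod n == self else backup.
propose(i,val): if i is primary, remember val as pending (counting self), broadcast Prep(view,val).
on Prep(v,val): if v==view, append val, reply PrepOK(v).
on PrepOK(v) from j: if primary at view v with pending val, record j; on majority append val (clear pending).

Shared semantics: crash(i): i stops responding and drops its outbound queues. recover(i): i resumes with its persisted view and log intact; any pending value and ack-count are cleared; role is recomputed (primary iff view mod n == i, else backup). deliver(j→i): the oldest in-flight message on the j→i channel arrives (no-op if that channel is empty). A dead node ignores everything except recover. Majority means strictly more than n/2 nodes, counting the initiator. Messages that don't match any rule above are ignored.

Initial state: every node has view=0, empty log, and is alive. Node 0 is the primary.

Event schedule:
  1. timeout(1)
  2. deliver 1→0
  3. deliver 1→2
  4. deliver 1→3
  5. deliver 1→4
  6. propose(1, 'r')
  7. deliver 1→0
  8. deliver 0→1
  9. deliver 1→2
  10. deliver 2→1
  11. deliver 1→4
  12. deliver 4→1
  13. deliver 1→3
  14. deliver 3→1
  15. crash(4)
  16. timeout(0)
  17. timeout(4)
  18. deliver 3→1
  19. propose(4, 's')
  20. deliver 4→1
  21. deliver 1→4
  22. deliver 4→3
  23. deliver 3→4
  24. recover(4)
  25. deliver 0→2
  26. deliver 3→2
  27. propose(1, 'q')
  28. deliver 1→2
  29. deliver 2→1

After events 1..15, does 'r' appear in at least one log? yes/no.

[1] timeout(1) → N1(prim v1 [-])
[2] deliver 1→0 → N0(back v1 [-])
[3] deliver 1→2 → N2(back v1 [-])
[4] deliver 1→3 → N3(back v1 [-])
[5] deliver 1→4 → N4(back v1 [-])
[6] propose(1,'r') → ∅
[7] deliver 1→0 → N0(back v1 [r])
[8] deliver 0→1 → ∅
[9] deliver 1→2 → N2(back v1 [r])
[10] deliver 2→1 → N1(prim v1 [r])
[11] deliver 1→4 → N4(back v1 [r])
[12] deliver 4→1 → ∅
[13] deliver 1→3 → N3(back v1 [r])
[14] deliver 3→1 → ∅
[15] crash(4) → N4(✗back v1 [r])

yes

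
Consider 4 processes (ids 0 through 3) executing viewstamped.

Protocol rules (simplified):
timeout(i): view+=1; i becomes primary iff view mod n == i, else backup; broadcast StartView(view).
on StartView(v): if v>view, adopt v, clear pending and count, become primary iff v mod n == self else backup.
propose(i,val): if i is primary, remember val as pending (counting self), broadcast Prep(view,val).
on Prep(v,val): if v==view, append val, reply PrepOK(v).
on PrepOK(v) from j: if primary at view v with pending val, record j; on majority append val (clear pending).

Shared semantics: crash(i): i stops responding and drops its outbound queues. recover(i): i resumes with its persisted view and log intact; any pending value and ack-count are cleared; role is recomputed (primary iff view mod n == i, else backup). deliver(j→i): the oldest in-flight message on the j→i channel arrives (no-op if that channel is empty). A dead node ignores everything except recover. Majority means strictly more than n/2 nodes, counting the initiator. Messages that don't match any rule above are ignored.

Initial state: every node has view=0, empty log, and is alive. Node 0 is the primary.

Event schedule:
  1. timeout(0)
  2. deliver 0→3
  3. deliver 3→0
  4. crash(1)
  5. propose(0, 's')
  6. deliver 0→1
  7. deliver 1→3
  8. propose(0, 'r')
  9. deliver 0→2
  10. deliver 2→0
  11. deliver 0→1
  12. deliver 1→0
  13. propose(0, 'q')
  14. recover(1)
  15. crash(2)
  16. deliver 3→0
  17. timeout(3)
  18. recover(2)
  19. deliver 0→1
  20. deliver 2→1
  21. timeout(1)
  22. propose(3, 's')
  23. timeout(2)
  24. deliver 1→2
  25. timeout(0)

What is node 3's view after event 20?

2

[1] timeout(0) → N0(back v1 [-])
[2] deliver 0→3 → N3(back v1 [-])
[3] deliver 3→0 → ∅
[4] crash(1) → N1(✗back v0 [-])
[5] propose(0,'s') → ∅
[6] deliver 0→1 → ∅
[7] deliver 1→3 → ∅
[8] propose(0,'r') → ∅
[9] deliver 0→2 → N2(back v1 [-])
[10] deliver 2→0 → ∅
[11] deliver 0→1 → ∅
[12] deliver 1→0 → ∅
[13] propose(0,'q') → ∅
[14] recover(1) → N1(back v0 [-])
[15] crash(2) → N2(✗back v1 [-])
[16] deliver 3→0 → ∅
[17] timeout(3) → N3(back v2 [-])
[18] recover(2) → N2(back v1 [-])
[19] deliver 0→1 → N1(prim v1 [-])
[20] deliver 2→1 → ∅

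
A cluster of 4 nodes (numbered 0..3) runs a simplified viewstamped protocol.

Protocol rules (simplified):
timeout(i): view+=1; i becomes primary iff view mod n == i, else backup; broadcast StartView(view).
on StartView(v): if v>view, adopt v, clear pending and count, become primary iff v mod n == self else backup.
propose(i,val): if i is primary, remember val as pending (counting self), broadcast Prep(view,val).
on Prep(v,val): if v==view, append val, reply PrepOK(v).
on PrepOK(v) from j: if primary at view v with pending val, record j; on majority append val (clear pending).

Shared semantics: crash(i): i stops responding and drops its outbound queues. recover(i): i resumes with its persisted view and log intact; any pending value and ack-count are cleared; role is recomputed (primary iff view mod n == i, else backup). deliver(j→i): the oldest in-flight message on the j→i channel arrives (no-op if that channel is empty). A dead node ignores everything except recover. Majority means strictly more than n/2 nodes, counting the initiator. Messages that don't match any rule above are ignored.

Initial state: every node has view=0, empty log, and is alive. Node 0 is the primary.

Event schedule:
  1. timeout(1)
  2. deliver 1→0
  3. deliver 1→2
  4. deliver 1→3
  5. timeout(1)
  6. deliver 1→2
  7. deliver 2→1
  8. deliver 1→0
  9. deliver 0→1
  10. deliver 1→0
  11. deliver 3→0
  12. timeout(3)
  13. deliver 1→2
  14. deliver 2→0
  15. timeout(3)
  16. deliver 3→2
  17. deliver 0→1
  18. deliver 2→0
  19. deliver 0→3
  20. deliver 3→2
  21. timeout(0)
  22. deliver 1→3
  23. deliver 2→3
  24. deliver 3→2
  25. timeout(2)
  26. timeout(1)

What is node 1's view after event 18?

2

step 1 timeout(1): 1={prim,v=1,log=-}
step 2 deliver 1→0: 0={back,v=1,log=-}
step 3 deliver 1→2: 2={back,v=1,log=-}
step 4 deliver 1→3: 3={back,v=1,log=-}
step 5 timeout(1): 1={back,v=2,log=-}
step 6 deliver 1→2: 2={prim,v=2,log=-}
step 7 deliver 2→1: —
step 8 deliver 1→0: 0={back,v=2,log=-}
step 9 deliver 0→1: —
step 10 deliver 1→0: —
step 11 deliver 3→0: —
step 12 timeout(3): 3={back,v=2,log=-}
step 13 deliver 1→2: —
step 14 deliver 2→0: —
step 15 timeout(3): 3={prim,v=3,log=-}
step 16 deliver 3→2: —
step 17 deliver 0→1: —
step 18 deliver 2→0: —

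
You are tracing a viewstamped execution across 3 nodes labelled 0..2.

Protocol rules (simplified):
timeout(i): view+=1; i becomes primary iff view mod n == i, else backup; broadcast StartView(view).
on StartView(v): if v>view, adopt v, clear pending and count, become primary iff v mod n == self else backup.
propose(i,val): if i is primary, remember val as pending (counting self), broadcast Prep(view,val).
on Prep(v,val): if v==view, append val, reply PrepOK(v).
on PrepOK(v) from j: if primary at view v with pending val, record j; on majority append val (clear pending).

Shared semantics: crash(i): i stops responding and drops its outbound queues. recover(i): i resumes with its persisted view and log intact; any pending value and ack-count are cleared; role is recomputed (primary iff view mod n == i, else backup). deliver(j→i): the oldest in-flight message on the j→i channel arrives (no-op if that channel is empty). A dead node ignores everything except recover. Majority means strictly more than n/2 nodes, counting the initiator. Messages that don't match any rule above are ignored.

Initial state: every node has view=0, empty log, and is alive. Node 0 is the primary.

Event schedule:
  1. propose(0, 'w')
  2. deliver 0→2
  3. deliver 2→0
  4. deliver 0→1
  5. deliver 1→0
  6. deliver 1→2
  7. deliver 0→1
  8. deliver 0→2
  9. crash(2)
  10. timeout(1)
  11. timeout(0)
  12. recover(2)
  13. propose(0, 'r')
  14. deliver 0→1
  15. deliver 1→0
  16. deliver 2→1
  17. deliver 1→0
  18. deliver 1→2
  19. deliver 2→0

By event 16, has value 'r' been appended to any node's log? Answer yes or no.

1. propose(0,'w'):  nop
2. deliver 0→2:  <2:back v0 w>
3. deliver 2→0:  <0:prim v0 w>
4. deliver 0→1:  <1:back v0 w>
5. deliver 1→0:  nop
6. deliver 1→2:  nop
7. deliver 0→1:  nop
8. deliver 0→2:  nop
9. crash(2):  <2:✗back v0 w>
10. timeout(1):  <1:prim v1 w>
11. timeout(0):  <0:back v1 w>
12. recover(2):  <2:back v0 w>
13. propose(0,'r'):  nop
14. deliver 0→1:  nop
15. deliver 1→0:  nop
16. deliver 2→1:  nop

no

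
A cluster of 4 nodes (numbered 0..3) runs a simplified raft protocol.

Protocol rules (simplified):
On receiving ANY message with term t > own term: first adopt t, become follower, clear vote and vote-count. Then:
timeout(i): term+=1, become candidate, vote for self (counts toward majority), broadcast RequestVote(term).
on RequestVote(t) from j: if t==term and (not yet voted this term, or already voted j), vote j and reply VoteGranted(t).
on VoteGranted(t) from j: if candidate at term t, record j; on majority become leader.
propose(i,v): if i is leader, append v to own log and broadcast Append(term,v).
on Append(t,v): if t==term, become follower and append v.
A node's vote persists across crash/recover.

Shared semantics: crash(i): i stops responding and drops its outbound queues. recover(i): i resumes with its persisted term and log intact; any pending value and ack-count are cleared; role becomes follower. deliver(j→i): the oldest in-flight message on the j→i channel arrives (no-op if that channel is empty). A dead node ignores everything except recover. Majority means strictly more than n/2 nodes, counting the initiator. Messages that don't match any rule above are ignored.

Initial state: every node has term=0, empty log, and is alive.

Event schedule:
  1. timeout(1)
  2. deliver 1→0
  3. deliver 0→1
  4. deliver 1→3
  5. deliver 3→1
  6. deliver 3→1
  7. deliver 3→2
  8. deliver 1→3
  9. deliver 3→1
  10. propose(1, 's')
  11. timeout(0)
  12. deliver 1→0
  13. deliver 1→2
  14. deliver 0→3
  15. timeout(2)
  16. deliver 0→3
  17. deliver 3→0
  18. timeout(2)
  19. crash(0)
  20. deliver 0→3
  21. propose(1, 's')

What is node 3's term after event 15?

2

[1] timeout(1) → N1(cand t1 [-])
[2] deliver 1→0 → N0(foll t1 [-])
[3] deliver 0→1 → ∅
[4] deliver 1→3 → N3(foll t1 [-])
[5] deliver 3→1 → N1(lead t1 [-])
[6] deliver 3→1 → ∅
[7] deliver 3→2 → ∅
[8] deliver 1→3 → ∅
[9] deliver 3→1 → ∅
[10] propose(1,'s') → N1(lead t1 [s])
[11] timeout(0) → N0(cand t2 [-])
[12] deliver 1→0 → ∅
[13] deliver 1→2 → N2(foll t1 [-])
[14] deliver 0→3 → N3(foll t2 [-])
[15] timeout(2) → N2(cand t2 [-])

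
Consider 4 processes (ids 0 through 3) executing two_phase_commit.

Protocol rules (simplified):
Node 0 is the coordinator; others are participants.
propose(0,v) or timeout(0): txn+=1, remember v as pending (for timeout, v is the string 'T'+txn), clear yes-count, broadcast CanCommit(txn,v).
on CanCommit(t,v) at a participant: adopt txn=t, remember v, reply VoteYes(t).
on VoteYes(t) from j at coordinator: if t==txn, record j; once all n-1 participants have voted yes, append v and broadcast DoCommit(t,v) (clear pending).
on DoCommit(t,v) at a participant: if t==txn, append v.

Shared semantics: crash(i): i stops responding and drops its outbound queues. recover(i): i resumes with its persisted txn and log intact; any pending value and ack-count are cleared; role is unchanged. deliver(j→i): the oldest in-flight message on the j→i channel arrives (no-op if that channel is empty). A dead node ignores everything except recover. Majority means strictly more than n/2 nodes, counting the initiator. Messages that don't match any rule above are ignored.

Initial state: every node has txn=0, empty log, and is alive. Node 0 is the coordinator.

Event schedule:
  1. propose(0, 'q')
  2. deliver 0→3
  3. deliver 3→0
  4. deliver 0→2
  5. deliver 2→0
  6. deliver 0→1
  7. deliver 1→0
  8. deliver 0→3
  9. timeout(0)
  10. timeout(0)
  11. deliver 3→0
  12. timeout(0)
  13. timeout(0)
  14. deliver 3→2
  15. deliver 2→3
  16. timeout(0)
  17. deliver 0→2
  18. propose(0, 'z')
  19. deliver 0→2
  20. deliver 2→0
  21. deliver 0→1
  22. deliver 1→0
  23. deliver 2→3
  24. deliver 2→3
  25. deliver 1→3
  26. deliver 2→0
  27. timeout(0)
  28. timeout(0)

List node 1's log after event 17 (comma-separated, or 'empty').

[1] propose(0,'q') → N0(coor t1 [-])
[2] deliver 0→3 → N3(part t1 [-])
[3] deliver 3→0 → ∅
[4] deliver 0→2 → N2(part t1 [-])
[5] deliver 2→0 → ∅
[6] deliver 0→1 → N1(part t1 [-])
[7] deliver 1→0 → N0(coor t1 [q])
[8] deliver 0→3 → N3(part t1 [q])
[9] timeout(0) → N0(coor t2 [q])
[10] timeout(0) → N0(coor t3 [q])
[11] deliver 3→0 → ∅
[12] timeout(0) → N0(coor t4 [q])
[13] timeout(0) → N0(coor t5 [q])
[14] deliver 3→2 → ∅
[15] deliver 2→3 → ∅
[16] timeout(0) → N0(coor t6 [q])
[17] deliver 0→2 → N2(part t1 [q])

empty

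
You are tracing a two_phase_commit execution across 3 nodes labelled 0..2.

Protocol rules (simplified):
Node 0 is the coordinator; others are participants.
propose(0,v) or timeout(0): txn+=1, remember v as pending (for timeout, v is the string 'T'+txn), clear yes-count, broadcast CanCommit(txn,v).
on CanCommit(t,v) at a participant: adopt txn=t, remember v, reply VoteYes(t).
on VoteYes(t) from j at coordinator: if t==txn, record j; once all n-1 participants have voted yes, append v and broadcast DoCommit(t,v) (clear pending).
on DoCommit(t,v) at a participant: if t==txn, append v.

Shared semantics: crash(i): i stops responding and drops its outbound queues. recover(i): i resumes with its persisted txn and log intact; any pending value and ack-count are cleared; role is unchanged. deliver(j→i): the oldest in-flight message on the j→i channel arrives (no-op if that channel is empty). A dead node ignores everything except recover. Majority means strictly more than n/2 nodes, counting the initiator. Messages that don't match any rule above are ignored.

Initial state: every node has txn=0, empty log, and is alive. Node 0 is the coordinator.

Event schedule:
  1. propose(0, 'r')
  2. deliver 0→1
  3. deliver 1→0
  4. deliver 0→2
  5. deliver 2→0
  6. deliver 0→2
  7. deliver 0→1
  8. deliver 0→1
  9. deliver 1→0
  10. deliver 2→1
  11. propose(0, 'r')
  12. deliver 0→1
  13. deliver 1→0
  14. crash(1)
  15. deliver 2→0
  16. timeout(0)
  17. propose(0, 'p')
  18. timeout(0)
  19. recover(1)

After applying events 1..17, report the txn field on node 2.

e1 propose(0,'r'): 0[coor,t=1,-]
e2 deliver 0→1: 1[part,t=1,-]
e3 deliver 1→0: ·
e4 deliver 0→2: 2[part,t=1,-]
e5 deliver 2→0: 0[coor,t=1,r]
e6 deliver 0→2: 2[part,t=1,r]
e7 deliver 0→1: 1[part,t=1,r]
e8 deliver 0→1: ·
e9 deliver 1→0: ·
e10 deliver 2→1: ·
e11 propose(0,'r'): 0[coor,t=2,r]
e12 deliver 0→1: 1[part,t=2,r]
e13 deliver 1→0: ·
e14 crash(1): 1[✗part,t=2,r]
e15 deliver 2→0: ·
e16 timeout(0): 0[coor,t=3,r]
e17 propose(0,'p'): 0[coor,t=4,r]

1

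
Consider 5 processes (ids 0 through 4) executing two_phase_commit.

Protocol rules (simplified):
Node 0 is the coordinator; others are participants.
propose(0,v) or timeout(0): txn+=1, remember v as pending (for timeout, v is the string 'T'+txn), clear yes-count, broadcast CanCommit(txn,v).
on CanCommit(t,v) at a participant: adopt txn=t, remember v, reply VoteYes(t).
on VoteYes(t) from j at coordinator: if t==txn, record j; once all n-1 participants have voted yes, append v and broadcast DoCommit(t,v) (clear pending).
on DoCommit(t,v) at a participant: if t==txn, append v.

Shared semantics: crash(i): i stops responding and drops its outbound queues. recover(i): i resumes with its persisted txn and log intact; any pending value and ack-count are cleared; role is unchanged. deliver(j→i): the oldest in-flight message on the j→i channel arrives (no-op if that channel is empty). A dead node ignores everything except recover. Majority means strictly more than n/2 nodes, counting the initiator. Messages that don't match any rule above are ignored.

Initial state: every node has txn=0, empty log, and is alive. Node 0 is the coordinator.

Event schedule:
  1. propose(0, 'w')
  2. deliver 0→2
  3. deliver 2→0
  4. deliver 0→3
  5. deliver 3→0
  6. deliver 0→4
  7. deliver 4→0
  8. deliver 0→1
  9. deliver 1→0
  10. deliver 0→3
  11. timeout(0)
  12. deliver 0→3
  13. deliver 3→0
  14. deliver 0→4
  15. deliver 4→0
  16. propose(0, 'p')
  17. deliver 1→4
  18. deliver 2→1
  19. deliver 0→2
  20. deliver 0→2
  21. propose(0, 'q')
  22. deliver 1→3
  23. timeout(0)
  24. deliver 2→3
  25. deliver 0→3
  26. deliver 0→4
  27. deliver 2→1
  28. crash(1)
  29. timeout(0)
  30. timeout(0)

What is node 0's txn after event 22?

4

step 1 propose(0,'w'): 0={coor,t=1,log=-}
step 2 deliver 0→2: 2={part,t=1,log=-}
step 3 deliver 2→0: —
step 4 deliver 0→3: 3={part,t=1,log=-}
step 5 deliver 3→0: —
step 6 deliver 0→4: 4={part,t=1,log=-}
step 7 deliver 4→0: —
step 8 deliver 0→1: 1={part,t=1,log=-}
step 9 deliver 1→0: 0={coor,t=1,log=w}
step 10 deliver 0→3: 3={part,t=1,log=w}
step 11 timeout(0): 0={coor,t=2,log=w}
step 12 deliver 0→3: 3={part,t=2,log=w}
step 13 deliver 3→0: —
step 14 deliver 0→4: 4={part,t=1,log=w}
step 15 deliver 4→0: —
step 16 propose(0,'p'): 0={coor,t=3,log=w}
step 17 deliver 1→4: —
step 18 deliver 2→1: —
step 19 deliver 0→2: 2={part,t=1,log=w}
step 20 deliver 0→2: 2={part,t=2,log=w}
step 21 propose(0,'q'): 0={coor,t=4,log=w}
step 22 deliver 1→3: —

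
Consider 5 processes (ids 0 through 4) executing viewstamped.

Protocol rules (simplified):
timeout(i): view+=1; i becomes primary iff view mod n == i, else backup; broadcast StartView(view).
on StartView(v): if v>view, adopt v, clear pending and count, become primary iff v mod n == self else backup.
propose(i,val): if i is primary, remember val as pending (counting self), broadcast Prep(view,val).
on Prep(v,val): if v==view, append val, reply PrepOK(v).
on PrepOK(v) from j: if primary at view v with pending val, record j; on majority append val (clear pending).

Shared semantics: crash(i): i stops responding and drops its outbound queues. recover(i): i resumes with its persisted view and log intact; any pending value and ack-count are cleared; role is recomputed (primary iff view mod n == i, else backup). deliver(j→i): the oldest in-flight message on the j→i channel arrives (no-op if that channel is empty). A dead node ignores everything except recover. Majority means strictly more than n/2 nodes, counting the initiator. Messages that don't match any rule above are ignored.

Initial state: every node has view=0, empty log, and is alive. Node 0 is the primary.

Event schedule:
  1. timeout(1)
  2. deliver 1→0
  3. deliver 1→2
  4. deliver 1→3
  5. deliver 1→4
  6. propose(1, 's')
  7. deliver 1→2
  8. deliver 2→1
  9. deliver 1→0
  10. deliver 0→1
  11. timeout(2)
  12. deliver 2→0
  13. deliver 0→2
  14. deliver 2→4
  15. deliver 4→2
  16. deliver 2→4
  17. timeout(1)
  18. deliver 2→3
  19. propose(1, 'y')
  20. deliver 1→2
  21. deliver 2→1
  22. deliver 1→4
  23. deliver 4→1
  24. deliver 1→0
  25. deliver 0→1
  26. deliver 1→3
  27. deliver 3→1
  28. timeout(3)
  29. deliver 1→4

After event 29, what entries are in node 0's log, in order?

s

[1] timeout(1) → N1(prim v1 [-])
[2] deliver 1→0 → N0(back v1 [-])
[3] deliver 1→2 → N2(back v1 [-])
[4] deliver 1→3 → N3(back v1 [-])
[5] deliver 1→4 → N4(back v1 [-])
[6] propose(1,'s') → ∅
[7] deliver 1→2 → N2(back v1 [s])
[8] deliver 2→1 → ∅
[9] deliver 1→0 → N0(back v1 [s])
[10] deliver 0→1 → N1(prim v1 [s])
[11] timeout(2) → N2(prim v2 [s])
[12] deliver 2→0 → N0(back v2 [s])
[13] deliver 0→2 → ∅
[14] deliver 2→4 → N4(back v2 [-])
[15] deliver 4→2 → ∅
[16] deliver 2→4 → ∅
[17] timeout(1) → N1(back v2 [s])
[18] deliver 2→3 → N3(back v2 [-])
[19] propose(1,'y') → ∅
[20] deliver 1→2 → ∅
[21] deliver 2→1 → ∅
[22] deliver 1→4 → ∅
[23] deliver 4→1 → ∅
[24] deliver 1→0 → ∅
[25] deliver 0→1 → ∅
[26] deliver 1→3 → ∅
[27] deliver 3→1 → ∅
[28] timeout(3) → N3(prim v3 [-])
[29] deliver 1→4 → ∅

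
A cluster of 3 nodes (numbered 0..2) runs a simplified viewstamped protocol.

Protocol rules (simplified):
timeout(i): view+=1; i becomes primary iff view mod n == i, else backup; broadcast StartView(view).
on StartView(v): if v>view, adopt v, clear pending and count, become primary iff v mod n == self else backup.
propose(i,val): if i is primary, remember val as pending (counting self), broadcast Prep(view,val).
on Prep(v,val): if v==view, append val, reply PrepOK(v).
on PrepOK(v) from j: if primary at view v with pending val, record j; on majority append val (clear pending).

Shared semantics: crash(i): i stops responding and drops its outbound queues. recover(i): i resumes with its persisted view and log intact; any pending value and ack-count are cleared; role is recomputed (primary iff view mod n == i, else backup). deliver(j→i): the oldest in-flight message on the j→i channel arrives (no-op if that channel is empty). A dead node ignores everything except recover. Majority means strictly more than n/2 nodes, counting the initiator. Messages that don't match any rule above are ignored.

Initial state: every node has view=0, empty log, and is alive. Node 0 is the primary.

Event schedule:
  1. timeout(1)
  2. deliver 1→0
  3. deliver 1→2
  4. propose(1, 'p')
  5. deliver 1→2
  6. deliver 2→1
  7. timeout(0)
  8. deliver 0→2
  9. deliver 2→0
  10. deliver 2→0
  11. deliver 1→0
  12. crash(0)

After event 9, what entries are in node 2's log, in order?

p

e1 timeout(1): 1[prim,v=1,-]
e2 deliver 1→0: 0[back,v=1,-]
e3 deliver 1→2: 2[back,v=1,-]
e4 propose(1,'p'): ·
e5 deliver 1→2: 2[back,v=1,p]
e6 deliver 2→1: 1[prim,v=1,p]
e7 timeout(0): 0[back,v=2,-]
e8 deliver 0→2: 2[prim,v=2,p]
e9 deliver 2→0: ·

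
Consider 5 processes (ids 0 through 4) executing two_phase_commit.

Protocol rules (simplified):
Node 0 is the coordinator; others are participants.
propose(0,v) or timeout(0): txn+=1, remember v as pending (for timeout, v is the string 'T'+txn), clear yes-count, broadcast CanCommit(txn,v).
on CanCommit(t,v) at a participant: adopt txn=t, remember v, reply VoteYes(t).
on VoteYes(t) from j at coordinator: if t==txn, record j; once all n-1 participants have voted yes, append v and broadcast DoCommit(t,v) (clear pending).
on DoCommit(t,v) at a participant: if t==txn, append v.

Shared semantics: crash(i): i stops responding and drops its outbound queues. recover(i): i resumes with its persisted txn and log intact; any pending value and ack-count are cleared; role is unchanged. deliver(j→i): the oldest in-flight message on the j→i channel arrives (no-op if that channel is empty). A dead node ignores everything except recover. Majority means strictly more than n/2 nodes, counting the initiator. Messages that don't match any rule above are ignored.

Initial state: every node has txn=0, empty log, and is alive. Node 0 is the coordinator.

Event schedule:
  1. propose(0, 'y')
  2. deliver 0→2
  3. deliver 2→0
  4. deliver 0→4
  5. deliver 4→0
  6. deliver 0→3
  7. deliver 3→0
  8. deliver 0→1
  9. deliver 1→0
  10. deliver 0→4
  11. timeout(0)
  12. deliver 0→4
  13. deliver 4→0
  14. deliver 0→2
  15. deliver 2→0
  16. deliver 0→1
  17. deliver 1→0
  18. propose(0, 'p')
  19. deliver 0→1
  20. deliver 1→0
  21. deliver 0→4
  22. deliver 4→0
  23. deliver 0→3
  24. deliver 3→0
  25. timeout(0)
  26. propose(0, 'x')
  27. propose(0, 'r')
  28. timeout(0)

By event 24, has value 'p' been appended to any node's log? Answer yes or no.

[1] propose(0,'y') → N0(coor t1 [-])
[2] deliver 0→2 → N2(part t1 [-])
[3] deliver 2→0 → ∅
[4] deliver 0→4 → N4(part t1 [-])
[5] deliver 4→0 → ∅
[6] deliver 0→3 → N3(part t1 [-])
[7] deliver 3→0 → ∅
[8] deliver 0→1 → N1(part t1 [-])
[9] deliver 1→0 → N0(coor t1 [y])
[10] deliver 0→4 → N4(part t1 [y])
[11] timeout(0) → N0(coor t2 [y])
[12] deliver 0→4 → N4(part t2 [y])
[13] deliver 4→0 → ∅
[14] deliver 0→2 → N2(part t1 [y])
[15] deliver 2→0 → ∅
[16] deliver 0→1 → N1(part t1 [y])
[17] deliver 1→0 → ∅
[18] propose(0,'p') → N0(coor t3 [y])
[19] deliver 0→1 → N1(part t2 [y])
[20] deliver 1→0 → ∅
[21] deliver 0→4 → N4(part t3 [y])
[22] deliver 4→0 → ∅
[23] deliver 0→3 → N3(part t1 [y])
[24] deliver 3→0 → ∅

no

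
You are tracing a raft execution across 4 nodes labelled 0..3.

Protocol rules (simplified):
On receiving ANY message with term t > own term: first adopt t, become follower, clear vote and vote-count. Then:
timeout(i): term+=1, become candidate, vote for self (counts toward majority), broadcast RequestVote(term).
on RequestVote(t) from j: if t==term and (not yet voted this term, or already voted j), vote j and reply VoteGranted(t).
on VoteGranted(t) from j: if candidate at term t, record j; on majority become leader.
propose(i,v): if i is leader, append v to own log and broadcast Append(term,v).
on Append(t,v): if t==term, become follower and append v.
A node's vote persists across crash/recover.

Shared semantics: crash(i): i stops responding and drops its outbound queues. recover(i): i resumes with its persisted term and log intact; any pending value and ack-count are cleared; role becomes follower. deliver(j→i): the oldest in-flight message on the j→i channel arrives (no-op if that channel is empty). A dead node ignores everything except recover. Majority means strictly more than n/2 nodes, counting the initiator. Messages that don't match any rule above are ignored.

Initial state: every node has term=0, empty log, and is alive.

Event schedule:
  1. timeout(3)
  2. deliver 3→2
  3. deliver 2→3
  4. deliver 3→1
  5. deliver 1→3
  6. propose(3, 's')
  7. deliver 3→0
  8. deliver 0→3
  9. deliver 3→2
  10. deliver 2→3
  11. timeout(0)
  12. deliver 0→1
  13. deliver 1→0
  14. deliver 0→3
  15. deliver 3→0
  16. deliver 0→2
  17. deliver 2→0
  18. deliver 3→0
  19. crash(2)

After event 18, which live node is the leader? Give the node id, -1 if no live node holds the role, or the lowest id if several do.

0

step 1 timeout(3): 3={cand,t=1,log=-}
step 2 deliver 3→2: 2={foll,t=1,log=-}
step 3 deliver 2→3: —
step 4 deliver 3→1: 1={foll,t=1,log=-}
step 5 deliver 1→3: 3={lead,t=1,log=-}
step 6 propose(3,'s'): 3={lead,t=1,log=s}
step 7 deliver 3→0: 0={foll,t=1,log=-}
step 8 deliver 0→3: —
step 9 deliver 3→2: 2={foll,t=1,log=s}
step 10 deliver 2→3: —
step 11 timeout(0): 0={cand,t=2,log=-}
step 12 deliver 0→1: 1={foll,t=2,log=-}
step 13 deliver 1→0: —
step 14 deliver 0→3: 3={foll,t=2,log=s}
step 15 deliver 3→0: —
step 16 deliver 0→2: 2={foll,t=2,log=s}
step 17 deliver 2→0: 0={lead,t=2,log=-}
step 18 deliver 3→0: —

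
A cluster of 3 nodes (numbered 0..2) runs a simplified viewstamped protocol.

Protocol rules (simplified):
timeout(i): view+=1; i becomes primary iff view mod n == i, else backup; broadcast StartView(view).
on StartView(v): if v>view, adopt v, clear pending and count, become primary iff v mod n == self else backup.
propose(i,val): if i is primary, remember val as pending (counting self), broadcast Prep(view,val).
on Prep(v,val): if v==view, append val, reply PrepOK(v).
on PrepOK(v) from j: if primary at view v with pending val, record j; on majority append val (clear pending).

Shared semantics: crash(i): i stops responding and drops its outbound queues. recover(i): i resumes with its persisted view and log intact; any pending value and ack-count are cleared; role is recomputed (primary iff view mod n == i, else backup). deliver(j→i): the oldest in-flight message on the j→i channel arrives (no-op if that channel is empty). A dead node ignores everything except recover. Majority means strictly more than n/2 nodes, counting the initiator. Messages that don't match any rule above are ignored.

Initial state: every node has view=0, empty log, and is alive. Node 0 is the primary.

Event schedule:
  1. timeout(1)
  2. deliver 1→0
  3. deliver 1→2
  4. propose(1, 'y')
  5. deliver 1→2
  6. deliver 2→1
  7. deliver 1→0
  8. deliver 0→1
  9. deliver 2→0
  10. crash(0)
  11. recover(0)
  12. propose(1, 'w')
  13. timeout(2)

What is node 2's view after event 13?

step 1 timeout(1): 1={prim,v=1,log=-}
step 2 deliver 1→0: 0={back,v=1,log=-}
step 3 deliver 1→2: 2={back,v=1,log=-}
step 4 propose(1,'y'): —
step 5 deliver 1→2: 2={back,v=1,log=y}
step 6 deliver 2→1: 1={prim,v=1,log=y}
step 7 deliver 1→0: 0={back,v=1,log=y}
step 8 deliver 0→1: —
step 9 deliver 2→0: —
step 10 crash(0): 0={✗back,v=1,log=y}
step 11 recover(0): 0={back,v=1,log=y}
step 12 propose(1,'w'): —
step 13 timeout(2): 2={prim,v=2,log=y}

2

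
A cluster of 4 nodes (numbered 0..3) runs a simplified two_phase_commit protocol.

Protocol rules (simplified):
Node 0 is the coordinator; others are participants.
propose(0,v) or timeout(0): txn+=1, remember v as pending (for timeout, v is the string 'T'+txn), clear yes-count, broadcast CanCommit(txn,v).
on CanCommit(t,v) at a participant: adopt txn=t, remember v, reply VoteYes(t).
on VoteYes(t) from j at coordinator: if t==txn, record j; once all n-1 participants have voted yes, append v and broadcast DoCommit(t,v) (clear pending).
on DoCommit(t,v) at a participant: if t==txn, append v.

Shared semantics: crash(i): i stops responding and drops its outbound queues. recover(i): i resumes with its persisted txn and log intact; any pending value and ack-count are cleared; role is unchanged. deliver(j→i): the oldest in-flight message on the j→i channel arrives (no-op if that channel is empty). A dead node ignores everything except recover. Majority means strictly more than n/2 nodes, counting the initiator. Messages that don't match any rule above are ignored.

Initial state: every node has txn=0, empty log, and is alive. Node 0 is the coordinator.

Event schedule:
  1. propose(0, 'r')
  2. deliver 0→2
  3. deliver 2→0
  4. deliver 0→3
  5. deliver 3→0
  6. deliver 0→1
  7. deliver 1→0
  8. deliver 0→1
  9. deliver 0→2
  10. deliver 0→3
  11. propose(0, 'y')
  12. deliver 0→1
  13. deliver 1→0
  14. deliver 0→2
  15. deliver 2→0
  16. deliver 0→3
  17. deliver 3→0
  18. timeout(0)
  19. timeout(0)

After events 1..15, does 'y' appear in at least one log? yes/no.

after 1 — propose(0,'r'): n0:coor/t1/[-]
after 2 — deliver 0→2: n2:part/t1/[-]
after 3 — deliver 2→0: ·
after 4 — deliver 0→3: n3:part/t1/[-]
after 5 — deliver 3→0: ·
after 6 — deliver 0→1: n1:part/t1/[-]
after 7 — deliver 1→0: n0:coor/t1/[r]
after 8 — deliver 0→1: n1:part/t1/[r]
after 9 — deliver 0→2: n2:part/t1/[r]
after 10 — deliver 0→3: n3:part/t1/[r]
after 11 — propose(0,'y'): n0:coor/t2/[r]
after 12 — deliver 0→1: n1:part/t2/[r]
after 13 — deliver 1→0: ·
after 14 — deliver 0→2: n2:part/t2/[r]
after 15 — deliver 2→0: ·

no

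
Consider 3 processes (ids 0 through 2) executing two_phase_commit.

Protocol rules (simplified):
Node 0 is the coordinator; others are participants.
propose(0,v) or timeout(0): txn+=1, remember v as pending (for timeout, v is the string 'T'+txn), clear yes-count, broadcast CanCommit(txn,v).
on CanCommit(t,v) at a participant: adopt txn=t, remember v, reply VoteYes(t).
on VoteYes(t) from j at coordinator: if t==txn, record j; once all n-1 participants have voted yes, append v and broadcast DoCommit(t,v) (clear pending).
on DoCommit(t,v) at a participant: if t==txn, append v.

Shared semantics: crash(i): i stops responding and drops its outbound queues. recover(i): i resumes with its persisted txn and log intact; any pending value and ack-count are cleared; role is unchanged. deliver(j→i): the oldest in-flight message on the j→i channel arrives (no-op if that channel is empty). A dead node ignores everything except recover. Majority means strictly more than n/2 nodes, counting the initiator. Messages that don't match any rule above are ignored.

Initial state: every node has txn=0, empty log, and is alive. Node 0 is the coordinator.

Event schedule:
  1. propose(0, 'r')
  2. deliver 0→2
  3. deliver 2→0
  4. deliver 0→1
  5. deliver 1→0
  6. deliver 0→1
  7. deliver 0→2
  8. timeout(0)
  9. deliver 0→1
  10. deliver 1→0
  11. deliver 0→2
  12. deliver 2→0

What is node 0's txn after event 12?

2

e1 propose(0,'r'): 0[coor,t=1,-]
e2 deliver 0→2: 2[part,t=1,-]
e3 deliver 2→0: ·
e4 deliver 0→1: 1[part,t=1,-]
e5 deliver 1→0: 0[coor,t=1,r]
e6 deliver 0→1: 1[part,t=1,r]
e7 deliver 0→2: 2[part,t=1,r]
e8 timeout(0): 0[coor,t=2,r]
e9 deliver 0→1: 1[part,t=2,r]
e10 deliver 1→0: ·
e11 deliver 0→2: 2[part,t=2,r]
e12 deliver 2→0: 0[coor,t=2,r,T2]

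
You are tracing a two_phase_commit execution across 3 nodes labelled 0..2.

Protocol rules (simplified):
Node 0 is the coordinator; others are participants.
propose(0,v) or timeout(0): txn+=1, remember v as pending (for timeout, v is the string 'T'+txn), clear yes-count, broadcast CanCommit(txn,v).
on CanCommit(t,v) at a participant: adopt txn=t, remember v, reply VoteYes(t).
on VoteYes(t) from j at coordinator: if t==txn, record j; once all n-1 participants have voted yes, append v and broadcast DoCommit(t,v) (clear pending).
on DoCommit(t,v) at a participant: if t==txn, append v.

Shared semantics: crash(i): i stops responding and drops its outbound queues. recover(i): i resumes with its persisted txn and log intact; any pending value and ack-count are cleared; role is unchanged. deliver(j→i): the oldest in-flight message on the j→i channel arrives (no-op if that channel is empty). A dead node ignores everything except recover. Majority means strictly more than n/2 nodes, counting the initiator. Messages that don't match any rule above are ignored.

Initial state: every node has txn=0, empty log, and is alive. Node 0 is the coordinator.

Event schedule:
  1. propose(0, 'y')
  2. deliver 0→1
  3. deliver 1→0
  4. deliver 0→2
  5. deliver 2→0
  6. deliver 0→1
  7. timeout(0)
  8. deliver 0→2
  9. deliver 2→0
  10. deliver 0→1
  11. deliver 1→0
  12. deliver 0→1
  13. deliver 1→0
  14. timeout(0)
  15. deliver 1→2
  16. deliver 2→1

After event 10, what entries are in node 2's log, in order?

step 1 propose(0,'y'): 0={coor,t=1,log=-}
step 2 deliver 0→1: 1={part,t=1,log=-}
step 3 deliver 1→0: —
step 4 deliver 0→2: 2={part,t=1,log=-}
step 5 deliver 2→0: 0={coor,t=1,log=y}
step 6 deliver 0→1: 1={part,t=1,log=y}
step 7 timeout(0): 0={coor,t=2,log=y}
step 8 deliver 0→2: 2={part,t=1,log=y}
step 9 deliver 2→0: —
step 10 deliver 0→1: 1={part,t=2,log=y}

y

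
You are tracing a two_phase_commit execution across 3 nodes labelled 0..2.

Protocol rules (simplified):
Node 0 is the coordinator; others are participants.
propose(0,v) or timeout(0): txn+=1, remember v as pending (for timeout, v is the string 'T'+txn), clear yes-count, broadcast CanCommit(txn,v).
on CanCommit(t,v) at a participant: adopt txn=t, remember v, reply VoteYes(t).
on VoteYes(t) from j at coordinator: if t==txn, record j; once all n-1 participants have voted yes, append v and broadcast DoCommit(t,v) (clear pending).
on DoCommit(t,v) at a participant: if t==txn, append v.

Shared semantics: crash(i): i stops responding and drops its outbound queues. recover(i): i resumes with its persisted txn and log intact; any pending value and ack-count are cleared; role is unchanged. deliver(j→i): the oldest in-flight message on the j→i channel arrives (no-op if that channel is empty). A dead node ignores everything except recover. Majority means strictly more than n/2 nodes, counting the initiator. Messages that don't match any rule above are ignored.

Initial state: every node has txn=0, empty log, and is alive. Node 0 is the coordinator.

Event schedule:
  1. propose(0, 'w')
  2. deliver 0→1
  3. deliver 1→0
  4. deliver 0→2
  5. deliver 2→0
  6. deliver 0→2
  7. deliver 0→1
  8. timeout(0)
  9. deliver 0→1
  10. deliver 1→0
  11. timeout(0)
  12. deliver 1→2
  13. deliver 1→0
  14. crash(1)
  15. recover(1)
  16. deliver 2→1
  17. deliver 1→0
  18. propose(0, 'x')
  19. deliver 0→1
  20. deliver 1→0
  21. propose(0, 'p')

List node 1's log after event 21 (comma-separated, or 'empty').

w

1. propose(0,'w'):  <0:coor t1 ->
2. deliver 0→1:  <1:part t1 ->
3. deliver 1→0:  nop
4. deliver 0→2:  <2:part t1 ->
5. deliver 2→0:  <0:coor t1 w>
6. deliver 0→2:  <2:part t1 w>
7. deliver 0→1:  <1:part t1 w>
8. timeout(0):  <0:coor t2 w>
9. deliver 0→1:  <1:part t2 w>
10. deliver 1→0:  nop
11. timeout(0):  <0:coor t3 w>
12. deliver 1→2:  nop
13. deliver 1→0:  nop
14. crash(1):  <1:✗part t2 w>
15. recover(1):  <1:part t2 w>
16. deliver 2→1:  nop
17. deliver 1→0:  nop
18. propose(0,'x'):  <0:coor t4 w>
19. deliver 0→1:  <1:part t3 w>
20. deliver 1→0:  nop
21. propose(0,'p'):  <0:coor t5 w>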